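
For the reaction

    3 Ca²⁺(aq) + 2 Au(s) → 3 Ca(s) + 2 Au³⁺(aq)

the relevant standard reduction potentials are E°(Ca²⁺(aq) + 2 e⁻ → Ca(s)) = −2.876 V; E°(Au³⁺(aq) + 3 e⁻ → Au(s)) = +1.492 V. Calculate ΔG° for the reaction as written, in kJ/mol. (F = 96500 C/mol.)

In the reaction as written Ca²⁺(aq) is reduced, so the Ca²⁺/Ca couple is the cathode and Au³⁺/Au is the anode.
E°cell = −2.876 − (+1.492) = −4.368 V; balancing electrons gives n = 6.
ΔG° = −nFE°cell = −(6)(96500)(−4.368) J/mol = +2529 kJ/mol.

+2529 kJ/mol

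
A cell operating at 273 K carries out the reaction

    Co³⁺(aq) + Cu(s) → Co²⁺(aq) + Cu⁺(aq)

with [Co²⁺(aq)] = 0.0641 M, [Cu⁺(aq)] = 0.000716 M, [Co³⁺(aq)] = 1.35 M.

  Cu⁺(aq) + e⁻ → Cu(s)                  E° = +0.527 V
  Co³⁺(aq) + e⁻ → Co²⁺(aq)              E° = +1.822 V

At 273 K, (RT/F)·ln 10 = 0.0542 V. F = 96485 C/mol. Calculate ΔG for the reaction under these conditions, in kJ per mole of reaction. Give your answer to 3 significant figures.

−148 kJ/mol

E°cell = +1.822 − (+0.527) = +1.295 V; the balanced reaction transfers n = 1 electron.
Q = ([Co²⁺(aq)]·[Cu⁺(aq)]) / [Co³⁺(aq)] = 3.4×10^−5, so log Q = −4.469 and E = +1.295 − (0.0542/1)(−4.469) = +1.5372 V.
Then ΔG = −nFE = −1 × 96485 × +1.5372 J/mol = −148 kJ/mol.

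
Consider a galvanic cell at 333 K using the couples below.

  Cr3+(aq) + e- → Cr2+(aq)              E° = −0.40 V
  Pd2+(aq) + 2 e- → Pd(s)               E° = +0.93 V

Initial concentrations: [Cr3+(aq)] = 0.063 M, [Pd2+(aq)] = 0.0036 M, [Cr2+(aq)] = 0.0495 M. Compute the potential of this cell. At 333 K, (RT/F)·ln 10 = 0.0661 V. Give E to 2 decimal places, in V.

+1.24 V

Pd²⁺/Pd is reduced (cathode, E° = +0.93 V) and Cr³⁺/Cr²⁺ is oxidized (anode).
E°cell = +0.93 − (−0.40) = +1.33 V, with n = 2 electrons transferred.
For the overall reaction Pd2+(aq) + 2 Cr2+(aq) → Pd(s) + 2 Cr3+(aq), Q = [Cr3+(aq)]^2 / ([Pd2+(aq)]·[Cr2+(aq)]^2) = 450, giving log Q = 2.653.
By the Nernst equation, E = +1.33 − (0.0661/2)·(2.653) = +1.24 V.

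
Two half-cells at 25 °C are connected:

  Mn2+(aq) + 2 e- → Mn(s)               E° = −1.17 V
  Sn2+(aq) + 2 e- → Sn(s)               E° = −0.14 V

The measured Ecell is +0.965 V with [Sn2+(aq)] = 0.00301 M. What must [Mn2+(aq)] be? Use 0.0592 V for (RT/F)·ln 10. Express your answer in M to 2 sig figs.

With Sn²⁺/Sn at the cathode and Mn²⁺/Mn at the anode, E°cell = −0.14 − (−1.17) = +1.03 V (n = 2).
Since E = E° − (0.0592/n)·log Q, log Q = n(E° − E)/0.0592 = 2.196.
The balanced reaction is Sn2+(aq) + Mn(s) → Sn(s) + Mn2+(aq), so Q = [Mn2+(aq)] / [Sn2+(aq)].
Isolating [Mn2+(aq)] in Q = 10^{2.196} yields log [Mn2+(aq)] = −0.325, i.e. 0.47 M.

0.47 M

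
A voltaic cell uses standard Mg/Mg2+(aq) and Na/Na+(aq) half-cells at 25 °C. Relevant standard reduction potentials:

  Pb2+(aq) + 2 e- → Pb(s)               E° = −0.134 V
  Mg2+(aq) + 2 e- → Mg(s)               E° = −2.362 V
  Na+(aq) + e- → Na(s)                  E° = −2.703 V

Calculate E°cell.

+0.341 V

The Mg²⁺/Mg couple has the higher E°, so Mg ion is reduced (cathode) and Na is oxidized (anode).
E°cell = E°(cathode) − E°(anode) = −2.362 − (−2.703) = +0.341 V.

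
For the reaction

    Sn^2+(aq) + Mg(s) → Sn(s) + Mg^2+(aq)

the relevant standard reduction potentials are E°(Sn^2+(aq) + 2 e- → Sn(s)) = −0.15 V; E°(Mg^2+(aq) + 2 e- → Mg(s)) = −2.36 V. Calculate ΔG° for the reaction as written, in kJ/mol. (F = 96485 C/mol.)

−426 kJ/mol

In the reaction as written Sn^2+(aq) is reduced, so the Sn²⁺/Sn couple is the cathode and Mg²⁺/Mg is the anode.
E°cell = −0.15 − (−2.36) = +2.21 V; balancing electrons gives n = 2.
ΔG° = −nFE°cell = −(2)(96485)(+2.21) J/mol = −426 kJ/mol.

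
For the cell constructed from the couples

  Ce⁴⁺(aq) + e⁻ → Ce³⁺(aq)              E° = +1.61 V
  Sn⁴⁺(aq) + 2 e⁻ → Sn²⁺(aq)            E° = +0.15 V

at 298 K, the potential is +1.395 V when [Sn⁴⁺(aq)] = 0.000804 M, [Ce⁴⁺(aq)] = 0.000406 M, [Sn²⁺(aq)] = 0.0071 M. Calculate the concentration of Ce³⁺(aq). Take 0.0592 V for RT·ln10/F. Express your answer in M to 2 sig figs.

Ce⁴⁺/Ce³⁺ is the cathode (higher E°); E°cell = +1.61 − (+0.15) = +1.46 V with n = 2.
From the Nernst equation, log Q = n(E° − E)/0.0592 = 2·(+1.46 − (+1.395))/0.0592 = 2.196.
Balancing electrons gives 2 Ce⁴⁺(aq) + Sn²⁺(aq) → 2 Ce³⁺(aq) + Sn⁴⁺(aq); thus Q = ([Ce³⁺(aq)]^2·[Sn⁴⁺(aq)]) / ([Ce⁴⁺(aq)]^2·[Sn²⁺(aq)]).
Solving for the unknown gives log [Ce³⁺(aq)] = −1.820, so [Ce³⁺(aq)] ≈ 0.015 M.

0.015 M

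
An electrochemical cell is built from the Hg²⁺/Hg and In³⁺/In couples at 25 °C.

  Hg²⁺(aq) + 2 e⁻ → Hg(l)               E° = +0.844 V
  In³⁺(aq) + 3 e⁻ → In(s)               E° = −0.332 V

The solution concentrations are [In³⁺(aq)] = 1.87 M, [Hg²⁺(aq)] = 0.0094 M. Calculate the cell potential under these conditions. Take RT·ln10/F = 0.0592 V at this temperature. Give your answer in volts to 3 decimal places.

Since E°(Hg²⁺/Hg) > E°(In³⁺/In), Hg²⁺/Hg serves as the cathode.
The standard potential is +0.844 − (−0.332) = +1.176 V and the balanced reaction transfers n = 6 electrons.
The balanced reaction is 3 Hg²⁺(aq) + 2 In(s) → 3 Hg(l) + 2 In³⁺(aq), so Q = [In³⁺(aq)]^2 / [Hg²⁺(aq)]^3 = 4.21×10^6 and log Q = 6.624.
By the Nernst equation, E = +1.176 − (0.0592/6)·(6.624) = +1.111 V.

+1.111 V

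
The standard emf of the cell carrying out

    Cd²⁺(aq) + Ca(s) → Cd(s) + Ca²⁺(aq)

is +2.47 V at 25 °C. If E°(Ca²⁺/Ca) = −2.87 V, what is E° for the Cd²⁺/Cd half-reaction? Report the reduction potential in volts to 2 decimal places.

In the reaction as written the Cd²⁺/Cd couple is reduced (cathode) and Ca²⁺/Ca is oxidized (anode), so E°cell = E°(Cd²⁺/Cd) − E°(Ca²⁺/Ca).
E°(Cd²⁺/Cd) = E°cell + E°(anode) = +2.47 + (−2.87) = −0.40 V.

−0.40 V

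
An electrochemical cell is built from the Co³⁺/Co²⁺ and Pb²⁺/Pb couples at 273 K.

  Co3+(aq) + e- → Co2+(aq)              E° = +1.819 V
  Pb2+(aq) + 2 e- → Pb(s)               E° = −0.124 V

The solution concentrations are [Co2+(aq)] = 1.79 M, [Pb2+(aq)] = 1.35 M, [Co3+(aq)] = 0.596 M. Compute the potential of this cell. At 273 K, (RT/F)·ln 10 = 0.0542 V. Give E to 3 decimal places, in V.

+1.914 V

Co³⁺/Co²⁺ is reduced (cathode, E° = +1.819 V) and Pb²⁺/Pb is oxidized (anode).
The standard potential is +1.819 − (−0.124) = +1.943 V and the balanced reaction transfers n = 2 electrons.
Balancing gives 2 Co3+(aq) + Pb(s) → 2 Co2+(aq) + Pb2+(aq); hence Q = ([Co2+(aq)]^2·[Pb2+(aq)]) / [Co3+(aq)]^2 = 12.2 (log Q = 1.086).
Applying E = E° − (RT ln10/nF)·log Q gives +1.943 − (0.0542/2)(1.086) = +1.914 V.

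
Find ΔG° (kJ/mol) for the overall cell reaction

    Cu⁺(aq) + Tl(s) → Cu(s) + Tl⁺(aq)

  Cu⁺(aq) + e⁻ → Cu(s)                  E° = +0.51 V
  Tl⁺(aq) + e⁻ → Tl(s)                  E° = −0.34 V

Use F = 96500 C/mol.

In the reaction as written Cu⁺(aq) is reduced, so the Cu⁺/Cu couple is the cathode and Tl⁺/Tl is the anode.
E°cell = +0.51 − (−0.34) = +0.85 V; balancing electrons gives n = 1.
ΔG° = −nFE°cell = −(1)(96500)(+0.85) J/mol = −82.0 kJ/mol.

−82.0 kJ/mol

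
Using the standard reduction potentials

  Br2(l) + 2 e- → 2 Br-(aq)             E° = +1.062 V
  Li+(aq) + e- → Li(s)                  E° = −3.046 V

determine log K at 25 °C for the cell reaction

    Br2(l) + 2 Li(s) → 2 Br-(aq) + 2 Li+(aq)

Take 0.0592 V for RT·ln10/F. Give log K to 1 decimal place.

log K = 138.8

The Br₂/Br⁻ couple is reduced (cathode); E°cell = +1.062 − (−3.046) = +4.108 V with n = 2.
At equilibrium E = 0, so log K = nE°cell / 0.0592 = (2)(+4.108) / 0.0592 = 138.8.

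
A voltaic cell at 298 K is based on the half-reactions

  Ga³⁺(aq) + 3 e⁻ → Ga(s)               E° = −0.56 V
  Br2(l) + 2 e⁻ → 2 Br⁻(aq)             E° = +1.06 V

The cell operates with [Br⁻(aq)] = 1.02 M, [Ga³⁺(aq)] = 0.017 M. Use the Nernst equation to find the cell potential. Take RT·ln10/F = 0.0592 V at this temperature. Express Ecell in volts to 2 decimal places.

+1.65 V

Since E°(Br₂/Br⁻) > E°(Ga³⁺/Ga), Br₂/Br⁻ serves as the cathode.
The standard potential is +1.06 − (−0.56) = +1.62 V and the balanced reaction transfers n = 6 electrons.
The balanced reaction is 3 Br2(l) + 2 Ga(s) → 6 Br⁻(aq) + 2 Ga³⁺(aq), so Q = [Br⁻(aq)]^6·[Ga³⁺(aq)]^2 = 0.000325 and log Q = −3.488.
By the Nernst equation, E = +1.62 − (0.0592/6)·(−3.488) = +1.65 V.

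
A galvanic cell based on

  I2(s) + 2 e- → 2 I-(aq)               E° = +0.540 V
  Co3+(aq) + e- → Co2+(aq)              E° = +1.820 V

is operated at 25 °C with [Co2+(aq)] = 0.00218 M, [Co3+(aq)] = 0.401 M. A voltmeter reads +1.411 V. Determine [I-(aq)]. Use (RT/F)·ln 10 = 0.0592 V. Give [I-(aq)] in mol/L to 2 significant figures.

Co³⁺/Co²⁺ is the cathode (higher E°); E°cell = +1.820 − (+0.540) = +1.280 V with n = 2.
From the Nernst equation, log Q = n(E° − E)/0.0592 = 2·(+1.280 − (+1.411))/0.0592 = −4.426.
Balancing electrons gives 2 Co3+(aq) + 2 I-(aq) → 2 Co2+(aq) + I2(s); thus Q = [Co2+(aq)]^2 / ([Co3+(aq)]^2·[I-(aq)]^2).
Isolating [I-(aq)] in Q = 10^{−4.426} yields log [I-(aq)] = −0.052, i.e. 0.89 M.

0.89 M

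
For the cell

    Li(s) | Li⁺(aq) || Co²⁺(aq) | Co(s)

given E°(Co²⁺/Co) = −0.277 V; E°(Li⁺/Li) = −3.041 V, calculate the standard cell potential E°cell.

By convention the left-hand electrode in cell notation is the anode (oxidation) and the right-hand electrode is the cathode (reduction).
E°cell = E°(right) − E°(left) = −0.277 − (−3.041) = +2.764 V.

+2.764 V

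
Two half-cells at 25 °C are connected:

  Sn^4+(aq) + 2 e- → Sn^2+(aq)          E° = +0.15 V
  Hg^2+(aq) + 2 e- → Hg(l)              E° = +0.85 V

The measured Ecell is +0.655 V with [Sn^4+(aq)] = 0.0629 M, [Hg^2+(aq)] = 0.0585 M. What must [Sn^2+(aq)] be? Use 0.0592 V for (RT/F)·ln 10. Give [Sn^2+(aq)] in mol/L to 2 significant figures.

0.032 M

With Hg²⁺/Hg at the cathode and Sn⁴⁺/Sn²⁺ at the anode, E°cell = +0.85 − (+0.15) = +0.70 V (n = 2).
Rearranging E = E° − (0.0592/n)·log Q gives log Q = 2(+0.70 − (+0.655))/0.0592 = 1.520.
For Hg^2+(aq) + Sn^2+(aq) → Hg(l) + Sn^4+(aq), the reaction quotient is Q = [Sn^4+(aq)] / ([Hg^2+(aq)]·[Sn^2+(aq)]).
Isolating [Sn^2+(aq)] in Q = 10^{1.520} yields log [Sn^2+(aq)] = −1.489, i.e. 0.032 M.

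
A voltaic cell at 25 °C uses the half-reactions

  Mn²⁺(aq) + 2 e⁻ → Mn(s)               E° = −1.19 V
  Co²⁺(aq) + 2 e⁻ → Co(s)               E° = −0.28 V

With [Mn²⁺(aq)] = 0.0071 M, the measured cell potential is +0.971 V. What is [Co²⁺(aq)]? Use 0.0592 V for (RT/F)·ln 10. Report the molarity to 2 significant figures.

0.82 M

Co²⁺/Co is the cathode (higher E°); E°cell = −0.28 − (−1.19) = +0.91 V with n = 2.
From the Nernst equation, log Q = n(E° − E)/0.0592 = 2·(+0.91 − (+0.971))/0.0592 = −2.061.
The balanced reaction is Co²⁺(aq) + Mn(s) → Co(s) + Mn²⁺(aq), so Q = [Mn²⁺(aq)] / [Co²⁺(aq)].
Solving for the unknown gives log [Co²⁺(aq)] = −0.088, so [Co²⁺(aq)] ≈ 0.82 M.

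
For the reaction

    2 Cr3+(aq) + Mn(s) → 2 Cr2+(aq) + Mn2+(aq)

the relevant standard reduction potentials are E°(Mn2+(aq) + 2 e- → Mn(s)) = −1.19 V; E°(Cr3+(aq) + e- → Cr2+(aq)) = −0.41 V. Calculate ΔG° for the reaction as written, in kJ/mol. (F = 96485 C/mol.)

−151 kJ/mol

In the reaction as written Cr3+(aq) is reduced, so the Cr³⁺/Cr²⁺ couple is the cathode and Mn²⁺/Mn is the anode.
E°cell = −0.41 − (−1.19) = +0.78 V; balancing electrons gives n = 2.
ΔG° = −nFE°cell = −(2)(96485)(+0.78) J/mol = −151 kJ/mol.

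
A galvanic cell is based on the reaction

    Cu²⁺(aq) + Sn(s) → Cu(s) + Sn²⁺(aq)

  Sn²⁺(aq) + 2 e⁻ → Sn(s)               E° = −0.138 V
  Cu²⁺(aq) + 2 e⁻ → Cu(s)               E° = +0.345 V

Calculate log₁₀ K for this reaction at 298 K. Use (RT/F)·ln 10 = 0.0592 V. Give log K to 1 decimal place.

log K = 16.3

The Cu²⁺/Cu couple is reduced (cathode); E°cell = +0.345 − (−0.138) = +0.483 V with n = 2.
At equilibrium E = 0, so log K = nE°cell / 0.0592 = (2)(+0.483) / 0.0592 = 16.3.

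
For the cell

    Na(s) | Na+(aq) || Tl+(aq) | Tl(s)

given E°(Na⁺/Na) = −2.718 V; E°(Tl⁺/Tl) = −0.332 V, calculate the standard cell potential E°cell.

+2.386 V

By convention the left-hand electrode in cell notation is the anode (oxidation) and the right-hand electrode is the cathode (reduction).
E°cell = E°(right) − E°(left) = −0.332 − (−2.718) = +2.386 V.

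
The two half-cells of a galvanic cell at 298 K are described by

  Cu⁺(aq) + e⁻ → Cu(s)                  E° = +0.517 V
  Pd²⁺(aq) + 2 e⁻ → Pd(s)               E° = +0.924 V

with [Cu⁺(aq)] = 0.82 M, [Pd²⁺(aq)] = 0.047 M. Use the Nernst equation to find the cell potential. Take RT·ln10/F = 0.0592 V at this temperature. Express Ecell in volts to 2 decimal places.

+0.37 V

Since E°(Pd²⁺/Pd) > E°(Cu⁺/Cu), Pd²⁺/Pd serves as the cathode.
E°cell = +0.924 − (+0.517) = +0.407 V, with n = 2 electrons transferred.
For the overall reaction Pd²⁺(aq) + 2 Cu(s) → Pd(s) + 2 Cu⁺(aq), Q = [Cu⁺(aq)]^2 / [Pd²⁺(aq)] = 14.3, giving log Q = 1.156.
By the Nernst equation, E = +0.407 − (0.0592/2)·(1.156) = +0.37 V.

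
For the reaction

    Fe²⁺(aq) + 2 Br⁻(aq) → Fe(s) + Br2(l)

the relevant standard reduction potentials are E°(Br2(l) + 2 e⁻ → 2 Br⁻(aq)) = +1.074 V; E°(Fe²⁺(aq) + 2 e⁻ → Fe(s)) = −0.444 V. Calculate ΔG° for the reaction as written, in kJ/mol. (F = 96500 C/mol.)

+293 kJ/mol

In the reaction as written Fe²⁺(aq) is reduced, so the Fe²⁺/Fe couple is the cathode and Br₂/Br⁻ is the anode.
E°cell = −0.444 − (+1.074) = −1.518 V; balancing electrons gives n = 2.
ΔG° = −nFE°cell = −(2)(96500)(−1.518) J/mol = +293 kJ/mol.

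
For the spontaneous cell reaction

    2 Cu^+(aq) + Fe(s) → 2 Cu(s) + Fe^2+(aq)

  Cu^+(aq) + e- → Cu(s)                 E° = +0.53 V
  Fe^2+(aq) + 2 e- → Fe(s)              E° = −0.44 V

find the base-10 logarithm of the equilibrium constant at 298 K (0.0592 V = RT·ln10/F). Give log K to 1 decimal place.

log K = 32.8

The Cu⁺/Cu couple is reduced (cathode); E°cell = +0.53 − (−0.44) = +0.97 V with n = 2.
At equilibrium E = 0, so log K = nE°cell / 0.0592 = (2)(+0.97) / 0.0592 = 32.8.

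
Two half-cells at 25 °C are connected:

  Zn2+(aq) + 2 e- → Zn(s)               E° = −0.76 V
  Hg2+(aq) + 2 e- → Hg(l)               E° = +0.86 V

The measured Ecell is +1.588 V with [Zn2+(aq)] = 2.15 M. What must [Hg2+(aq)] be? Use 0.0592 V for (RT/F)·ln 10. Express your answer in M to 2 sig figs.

The Hg²⁺/Hg couple has the larger reduction potential, so it is the cathode: E°cell = +0.86 − (−0.76) = +1.62 V and n = 2.
Since E = E° − (0.0592/n)·log Q, log Q = n(E° − E)/0.0592 = 1.081.
The balanced reaction is Hg2+(aq) + Zn(s) → Hg(l) + Zn2+(aq), so Q = [Zn2+(aq)] / [Hg2+(aq)].
Solving for the unknown gives log [Hg2+(aq)] = −0.749, so [Hg2+(aq)] ≈ 0.18 M.

0.18 M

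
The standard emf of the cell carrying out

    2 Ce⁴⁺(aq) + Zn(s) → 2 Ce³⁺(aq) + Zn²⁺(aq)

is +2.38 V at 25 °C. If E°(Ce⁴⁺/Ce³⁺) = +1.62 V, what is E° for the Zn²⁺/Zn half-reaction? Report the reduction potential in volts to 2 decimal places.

−0.76 V

In the reaction as written the Ce⁴⁺/Ce³⁺ couple is reduced (cathode) and Zn²⁺/Zn is oxidized (anode), so E°cell = E°(Ce⁴⁺/Ce³⁺) − E°(Zn²⁺/Zn).
E°(Zn²⁺/Zn) = E°(cathode) − E°cell = +1.62 − (+2.38) = −0.76 V.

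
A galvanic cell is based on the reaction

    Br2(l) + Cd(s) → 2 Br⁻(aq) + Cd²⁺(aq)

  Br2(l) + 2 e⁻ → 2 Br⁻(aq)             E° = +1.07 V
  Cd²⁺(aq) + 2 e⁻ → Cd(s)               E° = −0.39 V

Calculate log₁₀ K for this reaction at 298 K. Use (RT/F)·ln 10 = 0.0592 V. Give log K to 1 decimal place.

log K = 49.3

The Br₂/Br⁻ couple is reduced (cathode); E°cell = +1.07 − (−0.39) = +1.46 V with n = 2.
At equilibrium E = 0, so log K = nE°cell / 0.0592 = (2)(+1.46) / 0.0592 = 49.3.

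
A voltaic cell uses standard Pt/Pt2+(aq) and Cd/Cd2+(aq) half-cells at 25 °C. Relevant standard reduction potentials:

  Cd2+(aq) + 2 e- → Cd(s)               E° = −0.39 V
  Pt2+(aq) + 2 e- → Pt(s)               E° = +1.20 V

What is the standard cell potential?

The Pt²⁺/Pt couple has the higher E°, so Pt ion is reduced (cathode) and Cd is oxidized (anode).
E°cell = E°(cathode) − E°(anode) = +1.20 − (−0.39) = +1.59 V.

+1.59 V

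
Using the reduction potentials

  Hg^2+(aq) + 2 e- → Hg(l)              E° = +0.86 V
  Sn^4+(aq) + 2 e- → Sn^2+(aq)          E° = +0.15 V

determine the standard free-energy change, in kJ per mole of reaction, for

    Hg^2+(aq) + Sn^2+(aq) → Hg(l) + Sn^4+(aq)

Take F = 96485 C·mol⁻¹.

−137 kJ/mol

In the reaction as written Hg^2+(aq) is reduced, so the Hg²⁺/Hg couple is the cathode and Sn⁴⁺/Sn²⁺ is the anode.
E°cell = +0.86 − (+0.15) = +0.71 V; balancing electrons gives n = 2.
ΔG° = −nFE°cell = −(2)(96485)(+0.71) J/mol = −137 kJ/mol.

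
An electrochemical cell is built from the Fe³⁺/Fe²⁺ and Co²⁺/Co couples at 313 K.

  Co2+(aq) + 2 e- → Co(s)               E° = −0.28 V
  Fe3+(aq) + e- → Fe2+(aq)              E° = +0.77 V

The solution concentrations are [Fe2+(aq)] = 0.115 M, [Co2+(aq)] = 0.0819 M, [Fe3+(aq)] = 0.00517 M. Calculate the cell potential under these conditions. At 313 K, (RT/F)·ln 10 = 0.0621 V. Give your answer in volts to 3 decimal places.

Since E°(Fe³⁺/Fe²⁺) > E°(Co²⁺/Co), Fe³⁺/Fe²⁺ serves as the cathode.
E°cell = +0.77 − (−0.28) = +1.05 V, with n = 2 electrons transferred.
The balanced reaction is 2 Fe3+(aq) + Co(s) → 2 Fe2+(aq) + Co2+(aq), so Q = ([Fe2+(aq)]^2·[Co2+(aq)]) / [Fe3+(aq)]^2 = 40.5 and log Q = 1.608.
E = E° − (0.0621/n)·log Q = +1.05 − (0.0621/2)(1.608) = +1.000 V.

+1.000 V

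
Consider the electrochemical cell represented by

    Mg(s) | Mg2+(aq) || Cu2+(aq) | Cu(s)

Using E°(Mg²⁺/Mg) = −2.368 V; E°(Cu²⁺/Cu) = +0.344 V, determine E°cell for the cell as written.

+2.712 V

By convention the left-hand electrode in cell notation is the anode (oxidation) and the right-hand electrode is the cathode (reduction).
E°cell = E°(right) − E°(left) = +0.344 − (−2.368) = +2.712 V.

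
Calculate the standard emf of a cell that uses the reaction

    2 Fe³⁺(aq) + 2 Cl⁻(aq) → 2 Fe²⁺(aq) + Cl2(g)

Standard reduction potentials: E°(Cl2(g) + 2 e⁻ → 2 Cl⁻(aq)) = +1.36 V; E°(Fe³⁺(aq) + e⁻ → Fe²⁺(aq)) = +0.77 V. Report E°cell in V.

Fe³⁺(aq) gains electrons, so the Fe³⁺/Fe²⁺ couple is the cathode; the Cl₂/Cl⁻ couple is the anode.
E°cell = E°(cathode) − E°(anode) = +0.77 − (+1.36) = −0.59 V.
The negative E°cell means the reaction is non-spontaneous in the direction written.

−0.59 V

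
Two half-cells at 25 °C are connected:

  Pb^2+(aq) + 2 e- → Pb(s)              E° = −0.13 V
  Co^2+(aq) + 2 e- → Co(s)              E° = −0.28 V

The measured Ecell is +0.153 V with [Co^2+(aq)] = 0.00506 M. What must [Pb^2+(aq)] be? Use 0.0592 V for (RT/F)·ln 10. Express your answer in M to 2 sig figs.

0.0064 M

With Pb²⁺/Pb at the cathode and Co²⁺/Co at the anode, E°cell = −0.13 − (−0.28) = +0.15 V (n = 2).
Rearranging E = E° − (0.0592/n)·log Q gives log Q = 2(+0.15 − (+0.153))/0.0592 = −0.101.
For Pb^2+(aq) + Co(s) → Pb(s) + Co^2+(aq), the reaction quotient is Q = [Co^2+(aq)] / [Pb^2+(aq)].
Substituting the known concentrations and solving, log [Pb^2+(aq)] = −2.195 and [Pb^2+(aq)] = 0.0064 M.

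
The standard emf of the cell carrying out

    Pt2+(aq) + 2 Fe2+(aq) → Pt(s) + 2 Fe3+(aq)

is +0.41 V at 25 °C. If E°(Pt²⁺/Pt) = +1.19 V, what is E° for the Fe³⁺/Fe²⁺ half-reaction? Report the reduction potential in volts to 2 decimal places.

In the reaction as written the Pt²⁺/Pt couple is reduced (cathode) and Fe³⁺/Fe²⁺ is oxidized (anode), so E°cell = E°(Pt²⁺/Pt) − E°(Fe³⁺/Fe²⁺).
E°(Fe³⁺/Fe²⁺) = E°(cathode) − E°cell = +1.19 − (+0.41) = +0.78 V.

+0.78 V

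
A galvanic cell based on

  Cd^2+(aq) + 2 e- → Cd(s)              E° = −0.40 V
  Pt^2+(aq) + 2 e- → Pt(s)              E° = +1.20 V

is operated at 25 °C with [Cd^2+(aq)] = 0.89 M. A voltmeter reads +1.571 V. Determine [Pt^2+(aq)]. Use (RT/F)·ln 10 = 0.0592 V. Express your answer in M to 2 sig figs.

0.093 M

With Pt²⁺/Pt at the cathode and Cd²⁺/Cd at the anode, E°cell = +1.20 − (−0.40) = +1.60 V (n = 2).
Rearranging E = E° − (0.0592/n)·log Q gives log Q = 2(+1.60 − (+1.571))/0.0592 = 0.980.
Balancing electrons gives Pt^2+(aq) + Cd(s) → Pt(s) + Cd^2+(aq); thus Q = [Cd^2+(aq)] / [Pt^2+(aq)].
Isolating [Pt^2+(aq)] in Q = 10^{0.980} yields log [Pt^2+(aq)] = −1.031, i.e. 0.093 M.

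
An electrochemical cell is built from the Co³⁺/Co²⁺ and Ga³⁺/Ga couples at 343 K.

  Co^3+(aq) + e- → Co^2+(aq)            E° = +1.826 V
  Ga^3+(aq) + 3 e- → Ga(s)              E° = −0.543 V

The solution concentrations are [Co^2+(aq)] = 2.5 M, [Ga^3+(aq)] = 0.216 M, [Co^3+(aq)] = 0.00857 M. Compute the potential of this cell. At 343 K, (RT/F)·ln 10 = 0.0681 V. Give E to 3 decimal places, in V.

The Co³⁺/Co²⁺ couple has the more positive E°, so it is the cathode; Ga³⁺/Ga is the anode.
E°cell = E°cat − E°an = +1.826 − (−0.543) = +2.369 V; n = 3.
The balanced reaction is 3 Co^3+(aq) + Ga(s) → 3 Co^2+(aq) + Ga^3+(aq), so Q = ([Co^2+(aq)]^3·[Ga^3+(aq)]) / [Co^3+(aq)]^3 = 5.36×10^6 and log Q = 6.729.
E = E° − (0.0681/n)·log Q = +2.369 − (0.0681/3)(6.729) = +2.216 V.

+2.216 V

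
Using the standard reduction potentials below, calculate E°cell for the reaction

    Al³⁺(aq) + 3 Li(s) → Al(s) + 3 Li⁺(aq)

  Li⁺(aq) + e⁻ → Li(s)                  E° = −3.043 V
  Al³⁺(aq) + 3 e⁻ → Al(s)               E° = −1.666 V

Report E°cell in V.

In the reaction as written, Al³⁺(aq) is reduced (cathode) and Li⁺(aq) is produced by oxidation at the anode.
E°cell = E°(cathode) − E°(anode) = −1.666 − (−3.043) = +1.377 V.
The positive value indicates the reaction is spontaneous as written.

+1.377 V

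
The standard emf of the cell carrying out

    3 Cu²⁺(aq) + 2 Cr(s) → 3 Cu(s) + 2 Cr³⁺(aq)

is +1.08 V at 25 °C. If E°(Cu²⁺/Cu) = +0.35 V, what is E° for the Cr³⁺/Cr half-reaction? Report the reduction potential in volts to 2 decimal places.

−0.73 V

In the reaction as written the Cu²⁺/Cu couple is reduced (cathode) and Cr³⁺/Cr is oxidized (anode), so E°cell = E°(Cu²⁺/Cu) − E°(Cr³⁺/Cr).
E°(Cr³⁺/Cr) = E°(cathode) − E°cell = +0.35 − (+1.08) = −0.73 V.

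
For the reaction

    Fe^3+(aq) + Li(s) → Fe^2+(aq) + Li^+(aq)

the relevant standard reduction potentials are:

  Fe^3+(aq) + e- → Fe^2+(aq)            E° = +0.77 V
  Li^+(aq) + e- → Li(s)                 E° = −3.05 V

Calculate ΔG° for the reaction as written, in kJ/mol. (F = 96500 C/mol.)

In the reaction as written Fe^3+(aq) is reduced, so the Fe³⁺/Fe²⁺ couple is the cathode and Li⁺/Li is the anode.
E°cell = +0.77 − (−3.05) = +3.82 V; balancing electrons gives n = 1.
ΔG° = −nFE°cell = −(1)(96500)(+3.82) J/mol = −369 kJ/mol.

−369 kJ/mol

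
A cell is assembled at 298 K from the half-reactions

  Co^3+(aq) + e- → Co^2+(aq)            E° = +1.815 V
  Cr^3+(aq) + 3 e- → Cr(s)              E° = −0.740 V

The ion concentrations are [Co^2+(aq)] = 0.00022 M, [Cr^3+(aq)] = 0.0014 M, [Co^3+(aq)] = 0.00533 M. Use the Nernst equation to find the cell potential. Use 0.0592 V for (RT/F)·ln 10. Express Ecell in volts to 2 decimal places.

+2.69 V

Co³⁺/Co²⁺ is reduced (cathode, E° = +1.815 V) and Cr³⁺/Cr is oxidized (anode).
E°cell = E°cat − E°an = +1.815 − (−0.740) = +2.555 V; n = 3.
For the overall reaction 3 Co^3+(aq) + Cr(s) → 3 Co^2+(aq) + Cr^3+(aq), Q = ([Co^2+(aq)]^3·[Cr^3+(aq)]) / [Co^3+(aq)]^3 = 9.84×10^−8, giving log Q = −7.007.
By the Nernst equation, E = +2.555 − (0.0592/3)·(−7.007) = +2.69 V.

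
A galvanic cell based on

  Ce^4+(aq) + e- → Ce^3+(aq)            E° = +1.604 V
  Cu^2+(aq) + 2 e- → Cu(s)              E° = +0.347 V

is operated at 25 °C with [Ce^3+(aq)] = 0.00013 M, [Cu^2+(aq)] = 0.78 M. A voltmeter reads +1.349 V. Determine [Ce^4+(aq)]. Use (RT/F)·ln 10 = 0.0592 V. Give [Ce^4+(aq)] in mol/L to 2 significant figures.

Ce⁴⁺/Ce³⁺ is the cathode (higher E°); E°cell = +1.604 − (+0.347) = +1.257 V with n = 2.
From the Nernst equation, log Q = n(E° − E)/0.0592 = 2·(+1.257 − (+1.349))/0.0592 = −3.108.
The balanced reaction is 2 Ce^4+(aq) + Cu(s) → 2 Ce^3+(aq) + Cu^2+(aq), so Q = ([Ce^3+(aq)]^2·[Cu^2+(aq)]) / [Ce^4+(aq)]^2.
Isolating [Ce^4+(aq)] in Q = 10^{−3.108} yields log [Ce^4+(aq)] = −2.386, i.e. 0.0041 M.

0.0041 M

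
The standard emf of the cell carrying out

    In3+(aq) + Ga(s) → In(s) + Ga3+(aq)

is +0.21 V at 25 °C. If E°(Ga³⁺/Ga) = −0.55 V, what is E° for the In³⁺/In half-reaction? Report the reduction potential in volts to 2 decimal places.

In the reaction as written the In³⁺/In couple is reduced (cathode) and Ga³⁺/Ga is oxidized (anode), so E°cell = E°(In³⁺/In) − E°(Ga³⁺/Ga).
E°(In³⁺/In) = E°cell + E°(anode) = +0.21 + (−0.55) = −0.34 V.

−0.34 V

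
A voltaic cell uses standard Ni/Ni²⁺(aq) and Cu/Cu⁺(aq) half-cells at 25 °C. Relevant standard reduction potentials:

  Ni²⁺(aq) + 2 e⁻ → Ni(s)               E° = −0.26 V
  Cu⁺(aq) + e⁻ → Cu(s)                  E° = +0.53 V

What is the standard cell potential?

+0.79 V

The Cu⁺/Cu couple has the higher E°, so Cu ion is reduced (cathode) and Ni is oxidized (anode).
E°cell = E°(cathode) − E°(anode) = +0.53 − (−0.26) = +0.79 V.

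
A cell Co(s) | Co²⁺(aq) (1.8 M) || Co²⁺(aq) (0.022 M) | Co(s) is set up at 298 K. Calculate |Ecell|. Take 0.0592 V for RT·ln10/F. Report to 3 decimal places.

0.057 V

For a concentration cell E°cell = 0, since both electrodes use the same couple.
The compartment with the higher Co²⁺(aq) concentration (1.8 M) acts as the cathode; ions are reduced there and produced at the dilute (0.022 M) anode.
With n = 2, Ecell = −(0.0592/2)·log([dilute]/[conc]) = −(0.0592/2)·log(0.022/1.8) = +0.057 V.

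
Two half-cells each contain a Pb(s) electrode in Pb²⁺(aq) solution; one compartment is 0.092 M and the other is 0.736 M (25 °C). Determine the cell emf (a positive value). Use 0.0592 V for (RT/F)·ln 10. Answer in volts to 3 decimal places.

0.027 V

For a concentration cell E°cell = 0, since both electrodes use the same couple.
The compartment with the higher Pb²⁺(aq) concentration (0.736 M) acts as the cathode; ions are reduced there and produced at the dilute (0.092 M) anode.
With n = 2, Ecell = −(0.0592/2)·log([dilute]/[conc]) = −(0.0592/2)·log(0.092/0.736) = +0.027 V.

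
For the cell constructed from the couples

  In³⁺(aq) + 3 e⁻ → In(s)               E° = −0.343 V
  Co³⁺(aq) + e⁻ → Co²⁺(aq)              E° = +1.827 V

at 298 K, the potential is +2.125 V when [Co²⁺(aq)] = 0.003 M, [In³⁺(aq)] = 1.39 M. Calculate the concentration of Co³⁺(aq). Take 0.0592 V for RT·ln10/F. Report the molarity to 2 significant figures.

0.00058 M

The Co³⁺/Co²⁺ couple has the larger reduction potential, so it is the cathode: E°cell = +1.827 − (−0.343) = +2.170 V and n = 3.
Rearranging E = E° − (0.0592/n)·log Q gives log Q = 3(+2.170 − (+2.125))/0.0592 = 2.280.
Balancing electrons gives 3 Co³⁺(aq) + In(s) → 3 Co²⁺(aq) + In³⁺(aq); thus Q = ([Co²⁺(aq)]^3·[In³⁺(aq)]) / [Co³⁺(aq)]^3.
Solving for the unknown gives log [Co³⁺(aq)] = −3.235, so [Co³⁺(aq)] ≈ 0.00058 M.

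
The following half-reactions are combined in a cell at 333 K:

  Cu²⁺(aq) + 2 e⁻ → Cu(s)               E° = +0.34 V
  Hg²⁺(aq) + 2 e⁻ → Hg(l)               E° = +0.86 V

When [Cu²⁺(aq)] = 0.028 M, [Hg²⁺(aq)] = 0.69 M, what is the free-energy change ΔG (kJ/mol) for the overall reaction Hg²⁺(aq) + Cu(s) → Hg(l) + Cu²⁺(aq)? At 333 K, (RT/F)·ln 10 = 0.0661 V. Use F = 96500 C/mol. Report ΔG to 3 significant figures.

−109 kJ/mol

E°cell = +0.86 − (+0.34) = +0.52 V; the balanced reaction transfers n = 2 electrons.
The reaction quotient is [Cu²⁺(aq)] / [Hg²⁺(aq)] = 0.0406; by Nernst, E = +0.52 − (0.0661/2)(−1.392) = +0.5660 V.
Finally ΔG = −nFE = −(2)(96500 C/mol)(+0.5660 V) = −109 kJ/mol.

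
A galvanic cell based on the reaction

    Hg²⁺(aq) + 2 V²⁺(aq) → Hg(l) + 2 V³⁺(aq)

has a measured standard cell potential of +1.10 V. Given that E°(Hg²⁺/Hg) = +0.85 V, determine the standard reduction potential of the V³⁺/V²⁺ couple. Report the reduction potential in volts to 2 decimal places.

−0.25 V

In the reaction as written the Hg²⁺/Hg couple is reduced (cathode) and V³⁺/V²⁺ is oxidized (anode), so E°cell = E°(Hg²⁺/Hg) − E°(V³⁺/V²⁺).
E°(V³⁺/V²⁺) = E°(cathode) − E°cell = +0.85 − (+1.10) = −0.25 V.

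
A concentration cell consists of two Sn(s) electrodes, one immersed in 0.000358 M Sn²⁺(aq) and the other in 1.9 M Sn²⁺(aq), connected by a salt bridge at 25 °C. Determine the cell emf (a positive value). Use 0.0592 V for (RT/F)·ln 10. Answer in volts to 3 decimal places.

For a concentration cell E°cell = 0, since both electrodes use the same couple.
The compartment with the higher Sn²⁺(aq) concentration (1.9 M) acts as the cathode; ions are reduced there and produced at the dilute (0.000358 M) anode.
With n = 2, Ecell = −(0.0592/2)·log([dilute]/[conc]) = −(0.0592/2)·log(0.000358/1.9) = +0.110 V.

0.110 V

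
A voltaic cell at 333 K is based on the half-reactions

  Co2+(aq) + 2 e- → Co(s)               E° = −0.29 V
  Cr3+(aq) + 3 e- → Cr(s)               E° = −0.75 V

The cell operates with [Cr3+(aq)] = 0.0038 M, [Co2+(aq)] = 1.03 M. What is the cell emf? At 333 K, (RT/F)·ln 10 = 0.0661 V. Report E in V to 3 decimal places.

+0.514 V

Since E°(Co²⁺/Co) > E°(Cr³⁺/Cr), Co²⁺/Co serves as the cathode.
E°cell = E°cat − E°an = −0.29 − (−0.75) = +0.46 V; n = 6.
For the overall reaction 3 Co2+(aq) + 2 Cr(s) → 3 Co(s) + 2 Cr3+(aq), Q = [Cr3+(aq)]^2 / [Co2+(aq)]^3 = 1.32×10^−5, giving log Q = −4.879.
E = E° − (0.0661/n)·log Q = +0.46 − (0.0661/6)(−4.879) = +0.514 V.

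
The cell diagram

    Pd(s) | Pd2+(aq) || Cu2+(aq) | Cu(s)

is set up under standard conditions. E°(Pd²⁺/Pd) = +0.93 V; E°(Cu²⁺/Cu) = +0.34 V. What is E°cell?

By convention the left-hand electrode in cell notation is the anode (oxidation) and the right-hand electrode is the cathode (reduction).
E°cell = E°(right) − E°(left) = +0.34 − (+0.93) = −0.59 V.
The negative sign shows that, as written, the cell would require an external voltage to drive the reaction.

−0.59 V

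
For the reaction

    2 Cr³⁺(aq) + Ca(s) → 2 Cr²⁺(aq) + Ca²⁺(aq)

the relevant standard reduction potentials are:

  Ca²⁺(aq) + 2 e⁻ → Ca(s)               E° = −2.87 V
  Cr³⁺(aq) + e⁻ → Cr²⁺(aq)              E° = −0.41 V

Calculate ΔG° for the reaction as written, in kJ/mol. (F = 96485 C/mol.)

In the reaction as written Cr³⁺(aq) is reduced, so the Cr³⁺/Cr²⁺ couple is the cathode and Ca²⁺/Ca is the anode.
E°cell = −0.41 − (−2.87) = +2.46 V; balancing electrons gives n = 2.
ΔG° = −nFE°cell = −(2)(96485)(+2.46) J/mol = −475 kJ/mol.

−475 kJ/mol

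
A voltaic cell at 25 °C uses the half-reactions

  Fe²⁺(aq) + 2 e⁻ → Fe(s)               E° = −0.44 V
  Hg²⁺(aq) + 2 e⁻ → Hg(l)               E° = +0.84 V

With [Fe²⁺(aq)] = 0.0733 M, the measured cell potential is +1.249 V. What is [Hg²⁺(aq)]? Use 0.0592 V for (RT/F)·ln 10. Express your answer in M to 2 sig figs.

0.0066 M

The Hg²⁺/Hg couple has the larger reduction potential, so it is the cathode: E°cell = +0.84 − (−0.44) = +1.28 V and n = 2.
From the Nernst equation, log Q = n(E° − E)/0.0592 = 2·(+1.28 − (+1.249))/0.0592 = 1.047.
The balanced reaction is Hg²⁺(aq) + Fe(s) → Hg(l) + Fe²⁺(aq), so Q = [Fe²⁺(aq)] / [Hg²⁺(aq)].
Isolating [Hg²⁺(aq)] in Q = 10^{1.047} yields log [Hg²⁺(aq)] = −2.182, i.e. 0.0066 M.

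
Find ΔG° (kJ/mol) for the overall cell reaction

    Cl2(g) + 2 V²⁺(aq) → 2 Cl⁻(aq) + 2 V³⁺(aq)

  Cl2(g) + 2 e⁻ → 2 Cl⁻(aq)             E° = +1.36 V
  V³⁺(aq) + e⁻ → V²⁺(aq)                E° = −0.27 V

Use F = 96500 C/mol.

In the reaction as written Cl2(g) is reduced, so the Cl₂/Cl⁻ couple is the cathode and V³⁺/V²⁺ is the anode.
E°cell = +1.36 − (−0.27) = +1.63 V; balancing electrons gives n = 2.
ΔG° = −nFE°cell = −(2)(96500)(+1.63) J/mol = −315 kJ/mol.

−315 kJ/mol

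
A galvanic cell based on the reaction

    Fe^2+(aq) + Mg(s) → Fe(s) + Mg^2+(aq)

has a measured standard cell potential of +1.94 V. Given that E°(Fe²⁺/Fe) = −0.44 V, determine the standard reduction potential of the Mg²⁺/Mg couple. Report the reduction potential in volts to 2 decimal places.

In the reaction as written the Fe²⁺/Fe couple is reduced (cathode) and Mg²⁺/Mg is oxidized (anode), so E°cell = E°(Fe²⁺/Fe) − E°(Mg²⁺/Mg).
E°(Mg²⁺/Mg) = E°(cathode) − E°cell = −0.44 − (+1.94) = −2.38 V.

−2.38 V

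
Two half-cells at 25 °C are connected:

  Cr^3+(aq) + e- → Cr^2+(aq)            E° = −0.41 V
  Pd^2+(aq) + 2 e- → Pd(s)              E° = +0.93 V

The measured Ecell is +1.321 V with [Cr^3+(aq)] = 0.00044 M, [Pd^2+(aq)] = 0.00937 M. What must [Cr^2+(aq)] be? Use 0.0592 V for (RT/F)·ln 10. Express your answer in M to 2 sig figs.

Pd²⁺/Pd is the cathode (higher E°); E°cell = +0.93 − (−0.41) = +1.34 V with n = 2.
From the Nernst equation, log Q = n(E° − E)/0.0592 = 2·(+1.34 − (+1.321))/0.0592 = 0.642.
The balanced reaction is Pd^2+(aq) + 2 Cr^2+(aq) → Pd(s) + 2 Cr^3+(aq), so Q = [Cr^3+(aq)]^2 / ([Pd^2+(aq)]·[Cr^2+(aq)]^2).
Isolating [Cr^2+(aq)] in Q = 10^{0.642} yields log [Cr^2+(aq)] = −2.663, i.e. 0.0022 M.

0.0022 M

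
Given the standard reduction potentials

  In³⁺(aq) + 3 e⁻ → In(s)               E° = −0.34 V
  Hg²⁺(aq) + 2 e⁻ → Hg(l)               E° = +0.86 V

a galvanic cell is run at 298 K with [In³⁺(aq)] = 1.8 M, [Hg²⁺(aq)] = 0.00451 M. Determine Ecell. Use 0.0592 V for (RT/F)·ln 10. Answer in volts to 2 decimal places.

The Hg²⁺/Hg couple has the more positive E°, so it is the cathode; In³⁺/In is the anode.
E°cell = E°cat − E°an = +0.86 − (−0.34) = +1.20 V; n = 6.
Balancing gives 3 Hg²⁺(aq) + 2 In(s) → 3 Hg(l) + 2 In³⁺(aq); hence Q = [In³⁺(aq)]^2 / [Hg²⁺(aq)]^3 = 3.53×10^7 (log Q = 7.548).
E = E° − (0.0592/n)·log Q = +1.20 − (0.0592/6)(7.548) = +1.13 V.

+1.13 V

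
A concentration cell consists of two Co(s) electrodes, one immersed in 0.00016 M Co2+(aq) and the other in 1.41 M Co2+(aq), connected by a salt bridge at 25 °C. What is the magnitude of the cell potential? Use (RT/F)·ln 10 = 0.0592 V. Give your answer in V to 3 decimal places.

For a concentration cell E°cell = 0, since both electrodes use the same couple.
The compartment with the higher Co2+(aq) concentration (1.41 M) acts as the cathode; ions are reduced there and produced at the dilute (0.00016 M) anode.
With n = 2, Ecell = −(0.0592/2)·log([dilute]/[conc]) = −(0.0592/2)·log(0.00016/1.41) = +0.117 V.

0.117 V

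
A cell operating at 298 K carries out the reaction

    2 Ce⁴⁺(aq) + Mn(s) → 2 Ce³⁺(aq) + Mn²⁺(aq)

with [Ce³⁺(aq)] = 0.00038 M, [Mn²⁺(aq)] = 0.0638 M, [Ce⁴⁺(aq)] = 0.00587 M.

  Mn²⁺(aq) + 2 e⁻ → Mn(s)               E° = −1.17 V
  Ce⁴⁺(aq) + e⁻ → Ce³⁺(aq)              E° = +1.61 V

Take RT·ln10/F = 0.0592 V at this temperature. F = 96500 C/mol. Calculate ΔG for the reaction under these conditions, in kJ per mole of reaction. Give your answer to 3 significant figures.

−557 kJ/mol

The standard cell potential is +1.61 − (−1.17) = +2.78 V, with n = 2 electrons in the balanced equation.
Q = ([Ce³⁺(aq)]^2·[Mn²⁺(aq)]) / [Ce⁴⁺(aq)]^2 = 0.000267, so log Q = −3.573 and E = +2.78 − (0.0592/2)(−3.573) = +2.8858 V.
Finally ΔG = −nFE = −(2)(96500 C/mol)(+2.8858 V) = −557 kJ/mol.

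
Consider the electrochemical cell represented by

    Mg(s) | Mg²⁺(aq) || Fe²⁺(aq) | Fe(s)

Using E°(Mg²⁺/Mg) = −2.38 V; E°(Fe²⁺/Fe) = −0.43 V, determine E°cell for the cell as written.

By convention the left-hand electrode in cell notation is the anode (oxidation) and the right-hand electrode is the cathode (reduction).
E°cell = E°(right) − E°(left) = −0.43 − (−2.38) = +1.95 V.

+1.95 V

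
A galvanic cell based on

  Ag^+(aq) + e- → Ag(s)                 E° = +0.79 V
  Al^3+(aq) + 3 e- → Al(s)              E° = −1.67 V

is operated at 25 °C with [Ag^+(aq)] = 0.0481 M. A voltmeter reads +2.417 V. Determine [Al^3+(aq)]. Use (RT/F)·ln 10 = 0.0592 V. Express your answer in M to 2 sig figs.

0.017 M

Ag⁺/Ag is the cathode (higher E°); E°cell = +0.79 − (−1.67) = +2.46 V with n = 3.
From the Nernst equation, log Q = n(E° − E)/0.0592 = 3·(+2.46 − (+2.417))/0.0592 = 2.179.
The balanced reaction is 3 Ag^+(aq) + Al(s) → 3 Ag(s) + Al^3+(aq), so Q = [Al^3+(aq)] / [Ag^+(aq)]^3.
Solving for the unknown gives log [Al^3+(aq)] = −1.775, so [Al^3+(aq)] ≈ 0.017 M.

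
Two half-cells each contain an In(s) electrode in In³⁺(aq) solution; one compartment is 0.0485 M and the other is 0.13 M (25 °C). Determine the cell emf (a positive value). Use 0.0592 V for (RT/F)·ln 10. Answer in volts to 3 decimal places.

0.008 V

For a concentration cell E°cell = 0, since both electrodes use the same couple.
The compartment with the higher In³⁺(aq) concentration (0.13 M) acts as the cathode; ions are reduced there and produced at the dilute (0.0485 M) anode.
With n = 3, Ecell = −(0.0592/3)·log([dilute]/[conc]) = −(0.0592/3)·log(0.0485/0.13) = +0.008 V.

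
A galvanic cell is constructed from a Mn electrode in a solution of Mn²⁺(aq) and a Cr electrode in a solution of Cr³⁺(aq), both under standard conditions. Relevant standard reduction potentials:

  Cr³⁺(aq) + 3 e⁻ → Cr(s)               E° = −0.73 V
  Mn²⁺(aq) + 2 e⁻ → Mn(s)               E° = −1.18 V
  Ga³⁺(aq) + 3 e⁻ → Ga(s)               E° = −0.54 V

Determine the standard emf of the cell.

The Cr³⁺/Cr couple has the higher E°, so Cr ion is reduced (cathode) and Mn is oxidized (anode).
E°cell = E°(cathode) − E°(anode) = −0.73 − (−1.18) = +0.45 V.

+0.45 V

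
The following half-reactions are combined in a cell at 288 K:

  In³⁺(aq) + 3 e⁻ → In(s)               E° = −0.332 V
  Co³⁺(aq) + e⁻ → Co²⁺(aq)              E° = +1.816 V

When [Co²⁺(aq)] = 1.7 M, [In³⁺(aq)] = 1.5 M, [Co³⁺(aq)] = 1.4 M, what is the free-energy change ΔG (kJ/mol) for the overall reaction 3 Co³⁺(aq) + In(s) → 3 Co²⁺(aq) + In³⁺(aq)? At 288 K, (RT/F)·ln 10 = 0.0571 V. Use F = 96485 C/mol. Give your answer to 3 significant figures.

The standard cell potential is +1.816 − (−0.332) = +2.148 V, with n = 3 electrons in the balanced equation.
Here Q = ([Co²⁺(aq)]^3·[In³⁺(aq)]) / [Co³⁺(aq)]^3 = 2.69 (log Q = 0.429), giving E = +2.148 − (0.0571/3)·(0.429) = +2.1398 V.
ΔG = −nFE = −(3)(96485)(+2.1398) J/mol = −619 kJ/mol.

−619 kJ/mol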